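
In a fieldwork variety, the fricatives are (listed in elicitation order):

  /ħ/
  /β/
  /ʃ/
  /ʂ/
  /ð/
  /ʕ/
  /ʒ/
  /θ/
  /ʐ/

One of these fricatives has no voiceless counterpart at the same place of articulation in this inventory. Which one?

Dental: /θ/ ~ /ð/
Postalveolar: /ʃ/ ~ /ʒ/
Retroflex: /ʂ/ ~ /ʐ/
Pharyngeal: /ħ/ ~ /ʕ/
Bilabial: only /β/ (voiced); no voiceless partner.
So /β/ is the unpaired segment.

/β/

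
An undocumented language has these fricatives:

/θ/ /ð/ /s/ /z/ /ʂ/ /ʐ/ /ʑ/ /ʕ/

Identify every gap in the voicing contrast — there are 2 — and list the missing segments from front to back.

/ɕ/, /ħ/

place of articulation  voiceless  voiced  
dental            θ         ð       
alveolar          s         z       
retroflex         ʂ         ʐ       
alveolo-palatal   —         ʑ       
pharyngeal        —         ʕ       
Gaps, from front to back: alveolo-palatal lacks voiceless (/ɕ/); pharyngeal lacks voiceless (/ħ/).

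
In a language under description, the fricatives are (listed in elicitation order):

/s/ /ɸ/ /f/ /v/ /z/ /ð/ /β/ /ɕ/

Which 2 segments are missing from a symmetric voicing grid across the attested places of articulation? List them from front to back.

/θ/, /ʑ/

bilabial: voiceless /ɸ/, voiced /β/.
labiodental: voiceless /f/, voiced /v/.
dental: voiceless —, voiced /ð/.
alveolar: voiceless /s/, voiced /z/.
alveolo-palatal: voiceless /ɕ/, voiced —.
Gaps, from front to back: dental lacks voiceless (/θ/); alveolo-palatal lacks voiced (/ʑ/).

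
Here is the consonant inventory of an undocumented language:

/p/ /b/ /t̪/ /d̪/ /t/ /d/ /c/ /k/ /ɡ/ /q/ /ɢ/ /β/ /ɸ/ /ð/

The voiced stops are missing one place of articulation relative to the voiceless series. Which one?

palatal

bilabial: voiceless /p/, voiced /b/.
dental: voiceless /t̪/, voiced /d̪/.
alveolar: voiceless /t/, voiced /d/.
palatal: voiceless /c/, voiced —.
velar: voiceless /k/, voiced /ɡ/.
uvular: voiceless /q/, voiced /ɢ/.
Every place of articulation has a voiced member except palatal, where /ɟ/ would be expected.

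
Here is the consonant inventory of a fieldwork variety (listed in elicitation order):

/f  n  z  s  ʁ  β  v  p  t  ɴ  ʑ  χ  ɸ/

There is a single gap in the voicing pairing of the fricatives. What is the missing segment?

/ɕ/

place of articulation  voiceless  voiced  
bilabial          ɸ         β       
labiodental       f         v       
alveolar          s         z       
alveolo-palatal   —         ʑ       
uvular            χ         ʁ       
The alveolo-palatal row has no voiceless member, so the gap is the voiceless alveolo-palatal fricative /ɕ/.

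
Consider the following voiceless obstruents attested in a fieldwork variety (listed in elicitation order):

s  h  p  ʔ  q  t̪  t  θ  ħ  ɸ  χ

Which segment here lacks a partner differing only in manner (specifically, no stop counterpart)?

/ħ/

Bilabial: /p/ ~ /ɸ/
Dental: /t̪/ ~ /θ/
Alveolar: /t/ ~ /s/
Uvular: /q/ ~ /χ/
Glottal: /ʔ/ ~ /h/
Pharyngeal: only /ħ/ (fricative); no stop partner.
So /ħ/ is the unpaired segment.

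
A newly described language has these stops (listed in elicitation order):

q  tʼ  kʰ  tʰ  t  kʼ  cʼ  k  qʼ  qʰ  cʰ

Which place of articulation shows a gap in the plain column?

palatal

place of articulation  plain     aspirated  ejective
alveolar          t         tʰ        tʼ      
palatal           —         cʰ        cʼ      
velar             k         kʰ        kʼ      
uvular            q         qʰ        qʼ      
Every place of articulation has a plain member except palatal, where /c/ would be expected.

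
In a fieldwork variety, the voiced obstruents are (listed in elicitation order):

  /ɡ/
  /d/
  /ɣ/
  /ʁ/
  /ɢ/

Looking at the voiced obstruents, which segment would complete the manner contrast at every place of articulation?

Stop: /d/ (alveolar), /ɡ/ (velar), /ɢ/ (uvular).
Fricative: /ɣ/ (velar), /ʁ/ (uvular).
The alveolar row has no fricative member, so the gap is the alveolar fricative /z/.

/z/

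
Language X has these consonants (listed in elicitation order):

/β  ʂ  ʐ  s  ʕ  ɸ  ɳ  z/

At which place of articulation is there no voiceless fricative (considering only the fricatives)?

bilabial: voiceless /ɸ/, voiced /β/.
alveolar: voiceless /s/, voiced /z/.
retroflex: voiceless /ʂ/, voiced /ʐ/.
pharyngeal: voiceless —, voiced /ʕ/.
Every place of articulation has a voiceless member except pharyngeal, where /ħ/ would be expected.

pharyngeal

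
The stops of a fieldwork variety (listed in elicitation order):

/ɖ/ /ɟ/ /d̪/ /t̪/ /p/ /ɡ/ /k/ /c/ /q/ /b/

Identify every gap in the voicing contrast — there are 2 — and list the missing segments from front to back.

place of articulation  voiceless  voiced  
bilabial          p         b       
dental            t̪        d̪      
retroflex         —         ɖ       
palatal           c         ɟ       
velar             k         ɡ       
uvular            q         —       
Gaps, from front to back: retroflex lacks voiceless (/ʈ/); uvular lacks voiced (/ɢ/).

/ʈ/, /ɢ/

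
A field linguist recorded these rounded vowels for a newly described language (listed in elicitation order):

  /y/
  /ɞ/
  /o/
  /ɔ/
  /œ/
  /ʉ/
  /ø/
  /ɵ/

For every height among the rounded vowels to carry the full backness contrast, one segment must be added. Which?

high: front /y/, central /ʉ/, back —.
high-mid: front /ø/, central /ɵ/, back /o/.
low-mid: front /œ/, central /ɞ/, back /ɔ/.
The high row has no back member, so the gap is the high back rounded vowel /u/.

/u/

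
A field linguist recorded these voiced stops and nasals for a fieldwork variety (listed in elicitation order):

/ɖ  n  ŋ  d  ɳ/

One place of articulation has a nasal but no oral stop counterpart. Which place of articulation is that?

Oral stop: /d/ (alveolar), /ɖ/ (retroflex).
Nasal: /n/ (alveolar), /ɳ/ (retroflex), /ŋ/ (velar).
Every place of articulation has an oral stop member except velar, where /ɡ/ would be expected.

velar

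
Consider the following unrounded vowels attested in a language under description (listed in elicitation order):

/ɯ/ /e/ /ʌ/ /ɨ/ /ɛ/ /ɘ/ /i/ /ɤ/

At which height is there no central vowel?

Front: /i/ (high), /e/ (high-mid), /ɛ/ (low-mid).
Central: /ɨ/ (high), /ɘ/ (high-mid).
Back: /ɯ/ (high), /ɤ/ (high-mid), /ʌ/ (low-mid).
Every height has a central member except low-mid, where /ɜ/ would be expected.

low-mid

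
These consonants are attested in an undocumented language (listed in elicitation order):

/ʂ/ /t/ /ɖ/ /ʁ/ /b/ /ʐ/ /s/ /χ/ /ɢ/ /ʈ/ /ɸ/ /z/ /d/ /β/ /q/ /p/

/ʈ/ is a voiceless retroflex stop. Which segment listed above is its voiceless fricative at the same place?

/ʂ/

The voiceless fricative at the same place is a voiceless retroflex fricative — in this inventory, /ʂ/.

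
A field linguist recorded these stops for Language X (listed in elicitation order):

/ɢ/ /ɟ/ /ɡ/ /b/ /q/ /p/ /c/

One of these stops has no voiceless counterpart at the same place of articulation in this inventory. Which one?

Bilabial: /p/ ~ /b/
Palatal: /c/ ~ /ɟ/
Uvular: /q/ ~ /ɢ/
Velar: only /ɡ/ (voiced); no voiceless partner.
So /ɡ/ is the unpaired segment.

/ɡ/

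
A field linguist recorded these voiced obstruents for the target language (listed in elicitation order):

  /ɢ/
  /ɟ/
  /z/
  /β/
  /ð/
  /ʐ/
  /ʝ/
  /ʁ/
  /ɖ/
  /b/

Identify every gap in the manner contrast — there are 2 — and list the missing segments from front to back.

place of articulation  stop      fricative
bilabial          b         β       
dental            —         ð       
alveolar          —         z       
retroflex         ɖ         ʐ       
palatal           ɟ         ʝ       
uvular            ɢ         ʁ       
Gaps, from front to back: dental lacks stop (/d̪/); alveolar lacks stop (/d/).

/d̪/, /d/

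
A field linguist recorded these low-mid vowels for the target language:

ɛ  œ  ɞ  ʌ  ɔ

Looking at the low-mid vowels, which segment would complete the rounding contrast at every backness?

/ɜ/

Unrounded: /ɛ/ (front), /ʌ/ (back).
Rounded: /œ/ (front), /ɞ/ (central), /ɔ/ (back).
The central row has no unrounded member, so the gap is the central unrounded vowel /ɜ/.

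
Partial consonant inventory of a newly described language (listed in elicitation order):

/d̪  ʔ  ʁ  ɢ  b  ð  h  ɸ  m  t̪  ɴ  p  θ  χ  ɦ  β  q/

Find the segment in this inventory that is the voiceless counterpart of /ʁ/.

/ʁ/ is a voiced uvular fricative.
The voiceless counterpart is a voiceless uvular fricative — in this inventory, /χ/.

/χ/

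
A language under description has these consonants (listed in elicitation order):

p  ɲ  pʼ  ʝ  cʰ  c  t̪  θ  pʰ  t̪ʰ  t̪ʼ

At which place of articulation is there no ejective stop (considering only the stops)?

place of articulation  plain     aspirated  ejective
bilabial          p         pʰ        pʼ      
dental            t̪        t̪ʰ       t̪ʼ     
palatal           c         cʰ        —       
Every place of articulation has an ejective member except palatal, where /cʼ/ would be expected.

palatal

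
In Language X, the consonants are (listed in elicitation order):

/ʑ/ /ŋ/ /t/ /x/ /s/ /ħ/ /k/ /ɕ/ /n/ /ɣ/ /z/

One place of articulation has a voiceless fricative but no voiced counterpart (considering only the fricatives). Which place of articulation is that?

Voiceless: /s/ (alveolar), /ɕ/ (alveolo-palatal), /x/ (velar), /ħ/ (pharyngeal).
Voiced: /z/ (alveolar), /ʑ/ (alveolo-palatal), /ɣ/ (velar).
Every place of articulation has a voiced member except pharyngeal, where /ʕ/ would be expected.

pharyngeal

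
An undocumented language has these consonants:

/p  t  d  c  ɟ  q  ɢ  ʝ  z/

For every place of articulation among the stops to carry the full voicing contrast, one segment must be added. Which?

/b/

place of articulation  voiceless  voiced  
bilabial          p         —       
alveolar          t         d       
palatal           c         ɟ       
uvular            q         ɢ       
The bilabial row has no voiced member, so the gap is the voiced bilabial stop /b/.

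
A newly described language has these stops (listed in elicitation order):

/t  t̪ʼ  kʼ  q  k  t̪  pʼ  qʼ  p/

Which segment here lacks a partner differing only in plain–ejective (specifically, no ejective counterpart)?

/t/

Bilabial: /p/ ~ /pʼ/
Dental: /t̪/ ~ /t̪ʼ/
Velar: /k/ ~ /kʼ/
Uvular: /q/ ~ /qʼ/
Alveolar: only /t/ (plain); no ejective partner.
So /t/ is the unpaired segment.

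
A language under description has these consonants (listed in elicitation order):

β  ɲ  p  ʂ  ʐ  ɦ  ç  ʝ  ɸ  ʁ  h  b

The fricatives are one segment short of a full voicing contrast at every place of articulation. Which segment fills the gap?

/χ/

place of articulation  voiceless  voiced  
bilabial          ɸ         β       
retroflex         ʂ         ʐ       
palatal           ç         ʝ       
uvular            —         ʁ       
glottal           h         ɦ       
The uvular row has no voiceless member, so the gap is the voiceless uvular fricative /χ/.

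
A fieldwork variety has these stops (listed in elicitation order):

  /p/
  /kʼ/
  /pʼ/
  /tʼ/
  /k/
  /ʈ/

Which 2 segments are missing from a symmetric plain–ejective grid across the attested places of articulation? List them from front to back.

/t/, /ʈʼ/

Plain: /p/ (bilabial), /ʈ/ (retroflex), /k/ (velar).
Ejective: /pʼ/ (bilabial), /tʼ/ (alveolar), /kʼ/ (velar).
Gaps, from front to back: alveolar lacks plain (/t/); retroflex lacks ejective (/ʈʼ/).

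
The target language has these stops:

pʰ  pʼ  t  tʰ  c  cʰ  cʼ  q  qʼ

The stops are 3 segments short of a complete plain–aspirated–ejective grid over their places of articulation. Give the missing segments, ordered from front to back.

/p/, /tʼ/, /qʰ/

Plain: /t/ (alveolar), /c/ (palatal), /q/ (uvular).
Aspirated: /pʰ/ (bilabial), /tʰ/ (alveolar), /cʰ/ (palatal).
Ejective: /pʼ/ (bilabial), /cʼ/ (palatal), /qʼ/ (uvular).
Gaps, from front to back: bilabial lacks plain (/p/); alveolar lacks ejective (/tʼ/); uvular lacks aspirated (/qʰ/).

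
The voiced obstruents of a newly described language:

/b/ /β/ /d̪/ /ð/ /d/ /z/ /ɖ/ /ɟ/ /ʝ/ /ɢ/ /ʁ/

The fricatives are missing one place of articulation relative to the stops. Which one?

Stop: /b/ (bilabial), /d̪/ (dental), /d/ (alveolar), /ɖ/ (retroflex), /ɟ/ (palatal), /ɢ/ (uvular).
Fricative: /β/ (bilabial), /ð/ (dental), /z/ (alveolar), /ʝ/ (palatal), /ʁ/ (uvular).
Every place of articulation has a fricative member except retroflex, where /ʐ/ would be expected.

retroflex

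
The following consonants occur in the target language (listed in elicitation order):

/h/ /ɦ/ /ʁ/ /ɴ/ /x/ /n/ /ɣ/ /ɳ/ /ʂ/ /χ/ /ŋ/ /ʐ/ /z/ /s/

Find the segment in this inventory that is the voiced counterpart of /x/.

/ɣ/

/x/ is a voiceless velar fricative.
The voiced counterpart is a voiced velar fricative — in this inventory, /ɣ/.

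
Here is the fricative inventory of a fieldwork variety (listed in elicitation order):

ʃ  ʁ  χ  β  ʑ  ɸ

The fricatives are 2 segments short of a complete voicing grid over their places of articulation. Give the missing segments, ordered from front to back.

place of articulation  voiceless  voiced  
bilabial          ɸ         β       
postalveolar      ʃ         —       
alveolo-palatal   —         ʑ       
uvular            χ         ʁ       
Gaps, from front to back: postalveolar lacks voiced (/ʒ/); alveolo-palatal lacks voiceless (/ɕ/).

/ʒ/, /ɕ/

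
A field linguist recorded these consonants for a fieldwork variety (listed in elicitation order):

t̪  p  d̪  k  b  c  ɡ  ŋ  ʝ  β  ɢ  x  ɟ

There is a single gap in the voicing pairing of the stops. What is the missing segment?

Voiceless: /p/ (bilabial), /t̪/ (dental), /c/ (palatal), /k/ (velar).
Voiced: /b/ (bilabial), /d̪/ (dental), /ɟ/ (palatal), /ɡ/ (velar), /ɢ/ (uvular).
The uvular row has no voiceless member, so the gap is the voiceless uvular stop /q/.

/q/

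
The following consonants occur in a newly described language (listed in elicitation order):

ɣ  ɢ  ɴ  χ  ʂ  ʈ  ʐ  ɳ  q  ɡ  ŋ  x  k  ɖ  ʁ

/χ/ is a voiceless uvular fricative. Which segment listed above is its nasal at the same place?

The nasal at the same place is an uvular nasal — in this inventory, /ɴ/.

/ɴ/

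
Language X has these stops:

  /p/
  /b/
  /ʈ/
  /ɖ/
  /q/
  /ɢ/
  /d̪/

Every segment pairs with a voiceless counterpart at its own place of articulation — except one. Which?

/d̪/

Bilabial: /p/ ~ /b/
Retroflex: /ʈ/ ~ /ɖ/
Uvular: /q/ ~ /ɢ/
Dental: only /d̪/ (voiced); no voiceless partner.
So /d̪/ is the unpaired segment.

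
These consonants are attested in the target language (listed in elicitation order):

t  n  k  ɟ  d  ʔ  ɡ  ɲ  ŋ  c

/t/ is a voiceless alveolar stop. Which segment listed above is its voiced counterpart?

/d/

The voiced counterpart is a voiced alveolar stop — in this inventory, /d/.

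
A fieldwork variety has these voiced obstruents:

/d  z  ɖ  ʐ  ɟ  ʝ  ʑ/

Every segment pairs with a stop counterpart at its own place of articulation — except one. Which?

Alveolar: /d/ ~ /z/
Retroflex: /ɖ/ ~ /ʐ/
Palatal: /ɟ/ ~ /ʝ/
Alveolo-palatal: only /ʑ/ (fricative); no stop partner.
So /ʑ/ is the unpaired segment.

/ʑ/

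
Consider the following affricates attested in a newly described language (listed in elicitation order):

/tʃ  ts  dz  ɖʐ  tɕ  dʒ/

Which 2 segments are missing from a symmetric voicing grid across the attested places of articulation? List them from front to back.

place of articulation  voiceless  voiced  
alveolar          ts        dz      
postalveolar      tʃ        dʒ      
retroflex         —         ɖʐ      
alveolo-palatal   tɕ        —       
Gaps, from front to back: retroflex lacks voiceless (/ʈʂ/); alveolo-palatal lacks voiced (/dʑ/).

/ʈʂ/, /dʑ/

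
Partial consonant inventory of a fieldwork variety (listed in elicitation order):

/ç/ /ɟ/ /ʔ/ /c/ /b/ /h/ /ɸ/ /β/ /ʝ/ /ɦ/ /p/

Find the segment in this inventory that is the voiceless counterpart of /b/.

/p/

/b/ is a voiced bilabial stop.
The voiceless counterpart is a voiceless bilabial stop — in this inventory, /p/.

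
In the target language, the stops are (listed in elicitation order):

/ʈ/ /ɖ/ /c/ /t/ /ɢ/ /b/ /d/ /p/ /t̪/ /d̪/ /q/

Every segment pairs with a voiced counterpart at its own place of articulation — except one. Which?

/c/

Bilabial: /p/ ~ /b/
Dental: /t̪/ ~ /d̪/
Alveolar: /t/ ~ /d/
Retroflex: /ʈ/ ~ /ɖ/
Uvular: /q/ ~ /ɢ/
Palatal: only /c/ (voiceless); no voiced partner.
So /c/ is the unpaired segment.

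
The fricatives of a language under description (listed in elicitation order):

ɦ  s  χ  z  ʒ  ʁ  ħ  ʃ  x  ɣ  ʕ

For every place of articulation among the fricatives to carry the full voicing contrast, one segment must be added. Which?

place of articulation  voiceless  voiced  
alveolar          s         z       
postalveolar      ʃ         ʒ       
velar             x         ɣ       
uvular            χ         ʁ       
pharyngeal        ħ         ʕ       
glottal           —         ɦ       
The glottal row has no voiceless member, so the gap is the voiceless glottal fricative /h/.

/h/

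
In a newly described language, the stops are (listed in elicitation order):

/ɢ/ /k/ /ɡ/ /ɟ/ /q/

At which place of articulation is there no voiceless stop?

palatal: voiceless —, voiced /ɟ/.
velar: voiceless /k/, voiced /ɡ/.
uvular: voiceless /q/, voiced /ɢ/.
Every place of articulation has a voiceless member except palatal, where /c/ would be expected.

palatal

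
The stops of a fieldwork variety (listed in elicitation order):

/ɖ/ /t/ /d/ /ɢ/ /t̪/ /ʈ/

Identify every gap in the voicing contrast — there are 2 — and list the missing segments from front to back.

/d̪/, /q/

dental: voiceless /t̪/, voiced —.
alveolar: voiceless /t/, voiced /d/.
retroflex: voiceless /ʈ/, voiced /ɖ/.
uvular: voiceless —, voiced /ɢ/.
Gaps, from front to back: dental lacks voiced (/d̪/); uvular lacks voiceless (/q/).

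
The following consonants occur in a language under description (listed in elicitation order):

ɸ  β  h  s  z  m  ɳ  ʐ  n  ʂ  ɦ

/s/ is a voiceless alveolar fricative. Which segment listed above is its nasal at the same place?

/n/

The nasal at the same place is an alveolar nasal — in this inventory, /n/.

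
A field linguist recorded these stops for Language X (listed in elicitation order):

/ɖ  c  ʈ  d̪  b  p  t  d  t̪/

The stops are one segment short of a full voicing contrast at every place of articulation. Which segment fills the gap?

bilabial: voiceless /p/, voiced /b/.
dental: voiceless /t̪/, voiced /d̪/.
alveolar: voiceless /t/, voiced /d/.
retroflex: voiceless /ʈ/, voiced /ɖ/.
palatal: voiceless /c/, voiced —.
The palatal row has no voiced member, so the gap is the voiced palatal stop /ɟ/.

/ɟ/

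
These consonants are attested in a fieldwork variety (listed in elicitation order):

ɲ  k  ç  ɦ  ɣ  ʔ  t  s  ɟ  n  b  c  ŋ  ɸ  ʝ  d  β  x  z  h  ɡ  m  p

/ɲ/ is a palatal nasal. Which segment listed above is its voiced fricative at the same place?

/ʝ/

The voiced fricative at the same place is a voiced palatal fricative — in this inventory, /ʝ/.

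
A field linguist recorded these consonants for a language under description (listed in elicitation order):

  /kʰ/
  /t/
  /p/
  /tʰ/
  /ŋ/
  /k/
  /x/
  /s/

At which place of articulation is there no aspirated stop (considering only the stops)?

bilabial

Plain: /p/ (bilabial), /t/ (alveolar), /k/ (velar).
Aspirated: /tʰ/ (alveolar), /kʰ/ (velar).
Every place of articulation has an aspirated member except bilabial, where /pʰ/ would be expected.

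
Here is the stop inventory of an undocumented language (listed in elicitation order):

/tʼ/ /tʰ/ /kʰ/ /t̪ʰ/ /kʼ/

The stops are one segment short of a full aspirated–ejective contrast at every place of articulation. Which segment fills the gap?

dental: aspirated /t̪ʰ/, ejective —.
alveolar: aspirated /tʰ/, ejective /tʼ/.
velar: aspirated /kʰ/, ejective /kʼ/.
The dental row has no ejective member, so the gap is the ejective dental stop /t̪ʼ/.

/t̪ʼ/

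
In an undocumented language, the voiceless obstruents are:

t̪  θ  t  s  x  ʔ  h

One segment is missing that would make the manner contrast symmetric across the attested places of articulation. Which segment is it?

Stop: /t̪/ (dental), /t/ (alveolar), /ʔ/ (glottal).
Fricative: /θ/ (dental), /s/ (alveolar), /x/ (velar), /h/ (glottal).
The velar row has no stop member, so the gap is the velar stop /k/.

/k/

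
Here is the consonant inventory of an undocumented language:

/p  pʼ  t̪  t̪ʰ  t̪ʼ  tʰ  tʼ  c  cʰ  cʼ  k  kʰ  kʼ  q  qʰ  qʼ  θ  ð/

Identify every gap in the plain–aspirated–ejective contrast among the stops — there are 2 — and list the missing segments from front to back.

/pʰ/, /t/

place of articulation  plain     aspirated  ejective
bilabial          p         —         pʼ      
dental            t̪        t̪ʰ       t̪ʼ     
alveolar          —         tʰ        tʼ      
palatal           c         cʰ        cʼ      
velar             k         kʰ        kʼ      
uvular            q         qʰ        qʼ      
Gaps, from front to back: bilabial lacks aspirated (/pʰ/); alveolar lacks plain (/t/).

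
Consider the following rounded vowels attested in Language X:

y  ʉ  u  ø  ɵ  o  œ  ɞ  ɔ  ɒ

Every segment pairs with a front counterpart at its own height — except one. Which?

/ɒ/

High: /y/ ~ /ʉ/ ~ /u/
High-mid: /ø/ ~ /ɵ/ ~ /o/
Low-mid: /œ/ ~ /ɞ/ ~ /ɔ/
Low: only /ɒ/ (back); no front partner.
So /ɒ/ is the unpaired segment.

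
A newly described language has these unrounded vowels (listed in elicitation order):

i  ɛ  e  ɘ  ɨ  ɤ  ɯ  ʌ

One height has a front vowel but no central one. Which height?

low-mid

Front: /i/ (high), /e/ (high-mid), /ɛ/ (low-mid).
Central: /ɨ/ (high), /ɘ/ (high-mid).
Back: /ɯ/ (high), /ɤ/ (high-mid), /ʌ/ (low-mid).
Every height has a central member except low-mid, where /ɜ/ would be expected.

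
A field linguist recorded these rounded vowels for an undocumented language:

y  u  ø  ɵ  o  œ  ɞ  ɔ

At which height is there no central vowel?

high

Front: /y/ (high), /ø/ (high-mid), /œ/ (low-mid).
Central: /ɵ/ (high-mid), /ɞ/ (low-mid).
Back: /u/ (high), /o/ (high-mid), /ɔ/ (low-mid).
Every height has a central member except high, where /ʉ/ would be expected.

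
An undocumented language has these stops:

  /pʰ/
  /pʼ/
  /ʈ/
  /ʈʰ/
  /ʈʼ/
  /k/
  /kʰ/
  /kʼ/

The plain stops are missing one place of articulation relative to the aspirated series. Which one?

bilabial

Plain: /ʈ/ (retroflex), /k/ (velar).
Aspirated: /pʰ/ (bilabial), /ʈʰ/ (retroflex), /kʰ/ (velar).
Ejective: /pʼ/ (bilabial), /ʈʼ/ (retroflex), /kʼ/ (velar).
Every place of articulation has a plain member except bilabial, where /p/ would be expected.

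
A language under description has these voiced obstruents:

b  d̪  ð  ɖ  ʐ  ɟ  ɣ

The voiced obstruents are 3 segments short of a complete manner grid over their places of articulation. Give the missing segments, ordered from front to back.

place of articulation  stop      fricative
bilabial          b         —       
dental            d̪        ð       
retroflex         ɖ         ʐ       
palatal           ɟ         —       
velar             —         ɣ       
Gaps, from front to back: bilabial lacks fricative (/β/); palatal lacks fricative (/ʝ/); velar lacks stop (/ɡ/).

/β/, /ʝ/, /ɡ/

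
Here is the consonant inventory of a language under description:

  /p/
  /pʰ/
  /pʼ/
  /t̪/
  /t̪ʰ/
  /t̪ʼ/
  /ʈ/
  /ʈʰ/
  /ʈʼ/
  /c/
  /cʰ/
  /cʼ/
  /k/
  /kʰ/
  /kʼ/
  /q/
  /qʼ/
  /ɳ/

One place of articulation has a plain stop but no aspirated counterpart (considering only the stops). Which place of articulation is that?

place of articulation  plain     aspirated  ejective
bilabial          p         pʰ        pʼ      
dental            t̪        t̪ʰ       t̪ʼ     
retroflex         ʈ         ʈʰ        ʈʼ      
palatal           c         cʰ        cʼ      
velar             k         kʰ        kʼ      
uvular            q         —         qʼ      
Every place of articulation has an aspirated member except uvular, where /qʰ/ would be expected.

uvular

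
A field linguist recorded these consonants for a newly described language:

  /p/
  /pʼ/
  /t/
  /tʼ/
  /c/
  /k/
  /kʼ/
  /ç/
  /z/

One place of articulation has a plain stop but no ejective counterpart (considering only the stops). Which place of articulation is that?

palatal

Plain: /p/ (bilabial), /t/ (alveolar), /c/ (palatal), /k/ (velar).
Ejective: /pʼ/ (bilabial), /tʼ/ (alveolar), /kʼ/ (velar).
Every place of articulation has an ejective member except palatal, where /cʼ/ would be expected.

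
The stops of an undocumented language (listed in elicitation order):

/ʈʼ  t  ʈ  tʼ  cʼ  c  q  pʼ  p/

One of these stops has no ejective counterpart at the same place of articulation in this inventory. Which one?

/q/

Bilabial: /p/ ~ /pʼ/
Alveolar: /t/ ~ /tʼ/
Retroflex: /ʈ/ ~ /ʈʼ/
Palatal: /c/ ~ /cʼ/
Uvular: only /q/ (plain); no ejective partner.
So /q/ is the unpaired segment.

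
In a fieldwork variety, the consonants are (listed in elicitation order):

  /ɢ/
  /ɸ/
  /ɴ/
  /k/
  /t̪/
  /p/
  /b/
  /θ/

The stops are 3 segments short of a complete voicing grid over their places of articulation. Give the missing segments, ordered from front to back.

/d̪/, /ɡ/, /q/

Voiceless: /p/ (bilabial), /t̪/ (dental), /k/ (velar).
Voiced: /b/ (bilabial), /ɢ/ (uvular).
Gaps, from front to back: dental lacks voiced (/d̪/); velar lacks voiced (/ɡ/); uvular lacks voiceless (/q/).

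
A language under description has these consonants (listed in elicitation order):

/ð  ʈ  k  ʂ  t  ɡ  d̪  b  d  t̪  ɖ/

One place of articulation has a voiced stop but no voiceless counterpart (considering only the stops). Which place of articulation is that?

Voiceless: /t̪/ (dental), /t/ (alveolar), /ʈ/ (retroflex), /k/ (velar).
Voiced: /b/ (bilabial), /d̪/ (dental), /d/ (alveolar), /ɖ/ (retroflex), /ɡ/ (velar).
Every place of articulation has a voiceless member except bilabial, where /p/ would be expected.

bilabial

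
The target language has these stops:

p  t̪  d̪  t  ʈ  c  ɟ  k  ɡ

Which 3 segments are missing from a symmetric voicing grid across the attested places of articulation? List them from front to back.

/b/, /d/, /ɖ/

Voiceless: /p/ (bilabial), /t̪/ (dental), /t/ (alveolar), /ʈ/ (retroflex), /c/ (palatal), /k/ (velar).
Voiced: /d̪/ (dental), /ɟ/ (palatal), /ɡ/ (velar).
Gaps, from front to back: bilabial lacks voiced (/b/); alveolar lacks voiced (/d/); retroflex lacks voiced (/ɖ/).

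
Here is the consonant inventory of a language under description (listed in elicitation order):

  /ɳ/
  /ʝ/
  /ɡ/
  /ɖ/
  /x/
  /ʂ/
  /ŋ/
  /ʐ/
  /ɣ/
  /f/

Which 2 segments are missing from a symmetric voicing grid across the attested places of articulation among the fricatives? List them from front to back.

labiodental: voiceless /f/, voiced —.
retroflex: voiceless /ʂ/, voiced /ʐ/.
palatal: voiceless —, voiced /ʝ/.
velar: voiceless /x/, voiced /ɣ/.
Gaps, from front to back: labiodental lacks voiced (/v/); palatal lacks voiceless (/ç/).

/v/, /ç/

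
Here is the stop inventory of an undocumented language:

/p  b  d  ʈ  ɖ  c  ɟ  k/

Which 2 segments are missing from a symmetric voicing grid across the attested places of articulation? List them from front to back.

place of articulation  voiceless  voiced  
bilabial          p         b       
alveolar          —         d       
retroflex         ʈ         ɖ       
palatal           c         ɟ       
velar             k         —       
Gaps, from front to back: alveolar lacks voiceless (/t/); velar lacks voiced (/ɡ/).

/t/, /ɡ/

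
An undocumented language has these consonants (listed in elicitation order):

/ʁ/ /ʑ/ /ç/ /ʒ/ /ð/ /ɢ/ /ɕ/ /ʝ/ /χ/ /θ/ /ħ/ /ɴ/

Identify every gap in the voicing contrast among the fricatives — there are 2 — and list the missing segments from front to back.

/ʃ/, /ʕ/

Voiceless: /θ/ (dental), /ɕ/ (alveolo-palatal), /ç/ (palatal), /χ/ (uvular), /ħ/ (pharyngeal).
Voiced: /ð/ (dental), /ʒ/ (postalveolar), /ʑ/ (alveolo-palatal), /ʝ/ (palatal), /ʁ/ (uvular).
Gaps, from front to back: postalveolar lacks voiceless (/ʃ/); pharyngeal lacks voiced (/ʕ/).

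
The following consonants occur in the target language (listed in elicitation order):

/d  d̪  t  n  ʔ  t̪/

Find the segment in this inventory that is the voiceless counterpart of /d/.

/t/

/d/ is a voiced alveolar stop.
The voiceless counterpart is a voiceless alveolar stop — in this inventory, /t/.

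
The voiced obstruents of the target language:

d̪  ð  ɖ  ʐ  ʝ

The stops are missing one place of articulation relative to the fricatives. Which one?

place of articulation  stop      fricative
dental            d̪        ð       
retroflex         ɖ         ʐ       
palatal           —         ʝ       
Every place of articulation has a stop member except palatal, where /ɟ/ would be expected.

palatal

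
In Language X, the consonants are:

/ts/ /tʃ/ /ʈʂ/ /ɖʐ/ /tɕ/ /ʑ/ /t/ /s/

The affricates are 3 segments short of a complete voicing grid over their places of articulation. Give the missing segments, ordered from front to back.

/dz/, /dʒ/, /dʑ/

Voiceless: /ts/ (alveolar), /tʃ/ (postalveolar), /ʈʂ/ (retroflex), /tɕ/ (alveolo-palatal).
Voiced: /ɖʐ/ (retroflex).
Gaps, from front to back: alveolar lacks voiced (/dz/); postalveolar lacks voiced (/dʒ/); alveolo-palatal lacks voiced (/dʑ/).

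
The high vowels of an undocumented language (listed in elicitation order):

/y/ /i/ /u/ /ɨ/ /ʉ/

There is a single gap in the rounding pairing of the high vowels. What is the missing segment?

/ɯ/

backness          unrounded  rounded 
front             i         y       
central           ɨ         ʉ       
back              —         u       
The back row has no unrounded member, so the gap is the back unrounded vowel /ɯ/.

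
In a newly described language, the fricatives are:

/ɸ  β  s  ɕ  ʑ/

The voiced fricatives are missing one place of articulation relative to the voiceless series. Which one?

alveolar

place of articulation  voiceless  voiced  
bilabial          ɸ         β       
alveolar          s         —       
alveolo-palatal   ɕ         ʑ       
Every place of articulation has a voiced member except alveolar, where /z/ would be expected.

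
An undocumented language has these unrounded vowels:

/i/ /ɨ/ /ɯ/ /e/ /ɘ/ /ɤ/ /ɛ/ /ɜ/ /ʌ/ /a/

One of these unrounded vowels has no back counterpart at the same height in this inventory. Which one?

High: /i/ ~ /ɨ/ ~ /ɯ/
High-mid: /e/ ~ /ɘ/ ~ /ɤ/
Low-mid: /ɛ/ ~ /ɜ/ ~ /ʌ/
Low: only /a/ (front); no back partner.
So /a/ is the unpaired segment.

/a/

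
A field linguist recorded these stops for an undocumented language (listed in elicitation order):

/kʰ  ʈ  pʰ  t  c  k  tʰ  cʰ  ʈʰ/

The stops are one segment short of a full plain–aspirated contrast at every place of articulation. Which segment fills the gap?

/p/

bilabial: plain —, aspirated /pʰ/.
alveolar: plain /t/, aspirated /tʰ/.
retroflex: plain /ʈ/, aspirated /ʈʰ/.
palatal: plain /c/, aspirated /cʰ/.
velar: plain /k/, aspirated /kʰ/.
The bilabial row has no plain member, so the gap is the plain bilabial stop /p/.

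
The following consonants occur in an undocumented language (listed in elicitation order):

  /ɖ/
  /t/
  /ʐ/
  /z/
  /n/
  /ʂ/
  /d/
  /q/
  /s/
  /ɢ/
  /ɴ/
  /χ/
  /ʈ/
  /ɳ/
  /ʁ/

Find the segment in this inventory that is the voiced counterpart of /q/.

/ɢ/

/q/ is a voiceless uvular stop.
The voiced counterpart is a voiced uvular stop — in this inventory, /ɢ/.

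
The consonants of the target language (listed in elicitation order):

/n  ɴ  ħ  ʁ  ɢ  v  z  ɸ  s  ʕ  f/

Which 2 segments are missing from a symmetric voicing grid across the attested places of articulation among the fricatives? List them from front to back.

place of articulation  voiceless  voiced  
bilabial          ɸ         —       
labiodental       f         v       
alveolar          s         z       
uvular            —         ʁ       
pharyngeal        ħ         ʕ       
Gaps, from front to back: bilabial lacks voiced (/β/); uvular lacks voiceless (/χ/).

/β/, /χ/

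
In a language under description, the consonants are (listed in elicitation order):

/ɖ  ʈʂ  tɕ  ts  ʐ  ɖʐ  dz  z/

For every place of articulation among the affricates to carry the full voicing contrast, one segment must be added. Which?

place of articulation  voiceless  voiced  
alveolar          ts        dz      
retroflex         ʈʂ        ɖʐ      
alveolo-palatal   tɕ        —       
The alveolo-palatal row has no voiced member, so the gap is the voiced alveolo-palatal affricate /dʑ/.

/dʑ/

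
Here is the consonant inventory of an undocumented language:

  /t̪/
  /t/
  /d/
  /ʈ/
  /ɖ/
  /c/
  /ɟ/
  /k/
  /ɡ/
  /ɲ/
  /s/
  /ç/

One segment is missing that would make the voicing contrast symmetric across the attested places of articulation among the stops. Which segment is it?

/d̪/

place of articulation  voiceless  voiced  
dental            t̪        —       
alveolar          t         d       
retroflex         ʈ         ɖ       
palatal           c         ɟ       
velar             k         ɡ       
The dental row has no voiced member, so the gap is the voiced dental stop /d̪/.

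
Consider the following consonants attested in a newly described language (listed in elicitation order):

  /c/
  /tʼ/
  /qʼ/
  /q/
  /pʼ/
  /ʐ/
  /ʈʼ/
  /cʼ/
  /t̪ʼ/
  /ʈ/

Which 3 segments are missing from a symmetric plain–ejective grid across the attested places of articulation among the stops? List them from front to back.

/p/, /t̪/, /t/

Plain: /ʈ/ (retroflex), /c/ (palatal), /q/ (uvular).
Ejective: /pʼ/ (bilabial), /t̪ʼ/ (dental), /tʼ/ (alveolar), /ʈʼ/ (retroflex), /cʼ/ (palatal), /qʼ/ (uvular).
Gaps, from front to back: bilabial lacks plain (/p/); dental lacks plain (/t̪/); alveolar lacks plain (/t/).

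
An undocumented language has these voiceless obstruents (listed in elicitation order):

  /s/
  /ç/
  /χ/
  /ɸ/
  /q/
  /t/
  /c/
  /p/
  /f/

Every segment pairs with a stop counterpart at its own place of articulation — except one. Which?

/f/

Bilabial: /p/ ~ /ɸ/
Alveolar: /t/ ~ /s/
Palatal: /c/ ~ /ç/
Uvular: /q/ ~ /χ/
Labiodental: only /f/ (fricative); no stop partner.
So /f/ is the unpaired segment.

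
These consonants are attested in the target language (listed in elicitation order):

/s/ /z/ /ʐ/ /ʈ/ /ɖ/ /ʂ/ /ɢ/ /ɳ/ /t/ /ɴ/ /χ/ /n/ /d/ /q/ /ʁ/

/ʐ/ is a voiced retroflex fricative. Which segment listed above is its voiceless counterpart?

/ʂ/

The voiceless counterpart is a voiceless retroflex fricative — in this inventory, /ʂ/.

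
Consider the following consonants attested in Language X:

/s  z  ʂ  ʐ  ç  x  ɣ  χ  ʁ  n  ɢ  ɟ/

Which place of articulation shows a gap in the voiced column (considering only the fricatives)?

alveolar: voiceless /s/, voiced /z/.
retroflex: voiceless /ʂ/, voiced /ʐ/.
palatal: voiceless /ç/, voiced —.
velar: voiceless /x/, voiced /ɣ/.
uvular: voiceless /χ/, voiced /ʁ/.
Every place of articulation has a voiced member except palatal, where /ʝ/ would be expected.

palatal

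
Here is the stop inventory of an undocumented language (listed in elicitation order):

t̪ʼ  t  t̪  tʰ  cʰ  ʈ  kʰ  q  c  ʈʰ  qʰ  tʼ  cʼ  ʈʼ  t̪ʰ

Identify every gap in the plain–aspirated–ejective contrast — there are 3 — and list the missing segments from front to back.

place of articulation  plain     aspirated  ejective
dental            t̪        t̪ʰ       t̪ʼ     
alveolar          t         tʰ        tʼ      
retroflex         ʈ         ʈʰ        ʈʼ      
palatal           c         cʰ        cʼ      
velar             —         kʰ        —       
uvular            q         qʰ        —       
Gaps, from front to back: velar lacks plain (/k/); velar lacks ejective (/kʼ/); uvular lacks ejective (/qʼ/).

/k/, /kʼ/, /qʼ/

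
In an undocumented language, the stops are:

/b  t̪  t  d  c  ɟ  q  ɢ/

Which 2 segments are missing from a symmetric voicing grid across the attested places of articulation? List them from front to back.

/p/, /d̪/

bilabial: voiceless —, voiced /b/.
dental: voiceless /t̪/, voiced —.
alveolar: voiceless /t/, voiced /d/.
palatal: voiceless /c/, voiced /ɟ/.
uvular: voiceless /q/, voiced /ɢ/.
Gaps, from front to back: bilabial lacks voiceless (/p/); dental lacks voiced (/d̪/).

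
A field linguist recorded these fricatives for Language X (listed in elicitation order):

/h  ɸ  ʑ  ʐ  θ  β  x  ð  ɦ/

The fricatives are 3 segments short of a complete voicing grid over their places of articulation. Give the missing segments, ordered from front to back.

/ʂ/, /ɕ/, /ɣ/

place of articulation  voiceless  voiced  
bilabial          ɸ         β       
dental            θ         ð       
retroflex         —         ʐ       
alveolo-palatal   —         ʑ       
velar             x         —       
glottal           h         ɦ       
Gaps, from front to back: retroflex lacks voiceless (/ʂ/); alveolo-palatal lacks voiceless (/ɕ/); velar lacks voiced (/ɣ/).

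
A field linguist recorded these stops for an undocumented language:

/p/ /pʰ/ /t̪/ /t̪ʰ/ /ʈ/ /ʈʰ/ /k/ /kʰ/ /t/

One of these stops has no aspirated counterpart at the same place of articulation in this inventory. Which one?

Bilabial: /p/ ~ /pʰ/
Dental: /t̪/ ~ /t̪ʰ/
Retroflex: /ʈ/ ~ /ʈʰ/
Velar: /k/ ~ /kʰ/
Alveolar: only /t/ (plain); no aspirated partner.
So /t/ is the unpaired segment.

/t/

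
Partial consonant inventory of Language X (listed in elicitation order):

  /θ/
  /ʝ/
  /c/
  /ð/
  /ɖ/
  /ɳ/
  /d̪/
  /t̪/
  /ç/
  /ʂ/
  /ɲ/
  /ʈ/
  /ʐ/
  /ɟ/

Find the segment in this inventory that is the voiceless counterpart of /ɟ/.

/c/

/ɟ/ is a voiced palatal stop.
The voiceless counterpart is a voiceless palatal stop — in this inventory, /c/.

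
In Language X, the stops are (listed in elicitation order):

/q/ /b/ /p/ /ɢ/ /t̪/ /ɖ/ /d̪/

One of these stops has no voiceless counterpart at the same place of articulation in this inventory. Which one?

/ɖ/

Bilabial: /p/ ~ /b/
Dental: /t̪/ ~ /d̪/
Uvular: /q/ ~ /ɢ/
Retroflex: only /ɖ/ (voiced); no voiceless partner.
So /ɖ/ is the unpaired segment.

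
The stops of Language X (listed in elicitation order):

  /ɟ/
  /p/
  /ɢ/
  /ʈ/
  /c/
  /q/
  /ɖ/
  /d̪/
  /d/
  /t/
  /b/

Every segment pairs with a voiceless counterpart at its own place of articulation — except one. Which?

/d̪/

Bilabial: /p/ ~ /b/
Alveolar: /t/ ~ /d/
Retroflex: /ʈ/ ~ /ɖ/
Palatal: /c/ ~ /ɟ/
Uvular: /q/ ~ /ɢ/
Dental: only /d̪/ (voiced); no voiceless partner.
So /d̪/ is the unpaired segment.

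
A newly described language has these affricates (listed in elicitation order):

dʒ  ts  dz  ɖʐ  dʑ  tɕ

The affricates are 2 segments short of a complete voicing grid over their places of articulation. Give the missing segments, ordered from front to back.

alveolar: voiceless /ts/, voiced /dz/.
postalveolar: voiceless —, voiced /dʒ/.
retroflex: voiceless —, voiced /ɖʐ/.
alveolo-palatal: voiceless /tɕ/, voiced /dʑ/.
Gaps, from front to back: postalveolar lacks voiceless (/tʃ/); retroflex lacks voiceless (/ʈʂ/).

/tʃ/, /ʈʂ/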